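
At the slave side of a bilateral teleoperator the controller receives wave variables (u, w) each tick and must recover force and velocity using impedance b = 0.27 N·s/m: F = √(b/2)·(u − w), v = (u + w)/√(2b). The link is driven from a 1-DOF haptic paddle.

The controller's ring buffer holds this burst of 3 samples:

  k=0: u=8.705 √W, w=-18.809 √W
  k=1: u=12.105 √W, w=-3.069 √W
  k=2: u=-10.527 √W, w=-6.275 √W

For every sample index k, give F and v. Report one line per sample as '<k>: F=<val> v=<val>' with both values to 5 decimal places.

0: F=10.10929 v=-13.74980
1: F=5.57528 v=12.29644
2: F=-1.56228 v=-22.86463

k=0: u−w=27.51400, u+w=-10.10400; √(b/2)=0.36742, √(2b)=0.73485; F=0.36742×27.514=10.10929, v=-10.10400/0.73485=-13.74980
k=1: u−w=15.17400, u+w=9.03600; √(b/2)=0.36742, √(2b)=0.73485; F=0.36742×15.174=5.57528, v=9.03600/0.73485=12.29644
k=2: u−w=-4.25200, u+w=-16.80200; √(b/2)=0.36742, √(2b)=0.73485; F=0.36742×(-4.252)=-1.56228, v=-16.80200/0.73485=-22.86463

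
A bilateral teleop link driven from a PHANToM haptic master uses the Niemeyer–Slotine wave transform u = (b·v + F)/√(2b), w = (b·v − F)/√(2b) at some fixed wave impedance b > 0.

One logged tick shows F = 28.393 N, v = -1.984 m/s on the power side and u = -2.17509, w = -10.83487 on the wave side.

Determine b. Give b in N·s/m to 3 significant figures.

b = 21.5 N·s/m

u + w = -13.0100;  u + w = √(2b)·v, so √(2b) = -13.0100/(-1.984) = 6.5574.
b = (√(2b))²/2 = 43.0000/2 = 21.5000.
(Check via u − w = 2F/√(2b): u − w = 8.6598, 2F/√(2b) = 8.6598.)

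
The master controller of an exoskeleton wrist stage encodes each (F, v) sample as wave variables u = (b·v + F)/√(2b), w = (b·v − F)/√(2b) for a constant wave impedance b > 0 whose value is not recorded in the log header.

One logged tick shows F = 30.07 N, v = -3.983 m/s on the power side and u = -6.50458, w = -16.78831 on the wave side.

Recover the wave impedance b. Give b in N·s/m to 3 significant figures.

u + w = -23.29289;  u + w = √(2b)·v, so √(2b) = -23.29289/(-3.983) = 5.84808.
b = (√(2b))²/2 = 34.20000/2 = 17.10000.
(Check via u − w = 2F/√(2b): u − w = 10.28373, 2F/√(2b) = 10.28372.)

b = 17.1 N·s/m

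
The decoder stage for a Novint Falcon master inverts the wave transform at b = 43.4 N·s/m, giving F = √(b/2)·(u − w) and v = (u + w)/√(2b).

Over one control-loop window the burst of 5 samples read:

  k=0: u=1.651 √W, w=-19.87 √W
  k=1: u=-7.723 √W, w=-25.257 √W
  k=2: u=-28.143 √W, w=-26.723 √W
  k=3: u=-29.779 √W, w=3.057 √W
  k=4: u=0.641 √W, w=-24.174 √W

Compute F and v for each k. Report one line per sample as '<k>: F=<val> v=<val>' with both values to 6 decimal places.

0: F=100.251831 v=-1.955531
1: F=81.679086 v=-3.539898
2: F=-6.614823 v=-5.889026
3: F=-152.960789 v=-2.868198
4: F=115.596357 v=-2.525907

k=0: u−w=21.521000, u+w=-18.219000; √(b/2)=4.658326, √(2b)=9.316652; F=4.658326×21.521=100.251831, v=-18.219000/9.316652=-1.955531
k=1: u−w=17.534000, u+w=-32.980000; √(b/2)=4.658326, √(2b)=9.316652; F=4.658326×17.534=81.679086, v=-32.980000/9.316652=-3.539898
k=2: u−w=-1.420000, u+w=-54.866000; √(b/2)=4.658326, √(2b)=9.316652; F=4.658326×(-1.42)=-6.614823, v=-54.866000/9.316652=-5.889026
k=3: u−w=-32.836000, u+w=-26.722000; √(b/2)=4.658326, √(2b)=9.316652; F=4.658326×(-32.836)=-152.960789, v=-26.722000/9.316652=-2.868198
k=4: u−w=24.815000, u+w=-23.533000; √(b/2)=4.658326, √(2b)=9.316652; F=4.658326×24.815=115.596357, v=-23.533000/9.316652=-2.525907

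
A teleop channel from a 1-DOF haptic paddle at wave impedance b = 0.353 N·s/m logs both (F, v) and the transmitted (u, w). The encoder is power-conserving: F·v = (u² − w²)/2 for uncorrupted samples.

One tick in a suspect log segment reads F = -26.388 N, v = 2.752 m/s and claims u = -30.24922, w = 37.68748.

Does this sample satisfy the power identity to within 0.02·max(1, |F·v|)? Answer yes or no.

no

F·v = (-26.388)×2.752 = -72.6198 W.
(u² − w²)/2 = (915.0153 − 1420.3461)/2 = -252.6654 W.
|Δ| = 180.0456;  2% of max(1, |F·v|) = 1.4524.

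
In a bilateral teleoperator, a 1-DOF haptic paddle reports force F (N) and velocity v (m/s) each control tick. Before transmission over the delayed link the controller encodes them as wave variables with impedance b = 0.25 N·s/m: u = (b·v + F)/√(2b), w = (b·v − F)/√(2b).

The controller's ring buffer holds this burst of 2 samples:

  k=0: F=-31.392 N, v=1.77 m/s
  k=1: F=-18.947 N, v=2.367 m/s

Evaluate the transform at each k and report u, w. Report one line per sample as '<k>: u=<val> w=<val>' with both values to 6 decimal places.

0: u=-43.769203 w=45.020782
1: u=-25.958243 w=27.631965

k=0: b·v=0.25×1.77=0.442500; √(2b)=0.707107; u=(0.442500+(-31.392))/0.707107=-43.769203, w=(0.442500−(-31.392))/0.707107=45.020782
k=1: b·v=0.25×2.367=0.591750; √(2b)=0.707107; u=(0.591750+(-18.947))/0.707107=-25.958243, w=(0.591750−(-18.947))/0.707107=27.631965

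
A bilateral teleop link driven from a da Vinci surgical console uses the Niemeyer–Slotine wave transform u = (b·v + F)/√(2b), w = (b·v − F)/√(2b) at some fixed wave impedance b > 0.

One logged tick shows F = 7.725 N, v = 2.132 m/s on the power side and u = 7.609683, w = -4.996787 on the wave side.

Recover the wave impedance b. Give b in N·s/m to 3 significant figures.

b = 0.751 N·s/m

u + w = 2.612896;  u + w = √(2b)·v, so √(2b) = 2.612896/2.132 = 1.225561.
b = (√(2b))²/2 = 1.502000/2 = 0.751000.
(Check via u − w = 2F/√(2b): u − w = 12.606470, 2F/√(2b) = 12.606472.)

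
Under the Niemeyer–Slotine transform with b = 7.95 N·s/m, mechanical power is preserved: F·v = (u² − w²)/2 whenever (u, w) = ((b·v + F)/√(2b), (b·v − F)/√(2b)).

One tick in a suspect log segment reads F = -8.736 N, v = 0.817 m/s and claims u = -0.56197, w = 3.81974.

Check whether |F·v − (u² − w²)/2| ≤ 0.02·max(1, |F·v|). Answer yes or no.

yes

F·v = (-8.736)×0.817 = -7.13731 W.
(u² − w²)/2 = (0.31581 − 14.59041)/2 = -7.13730 W.
|Δ| = 0.00001;  2% of max(1, |F·v|) = 0.14275.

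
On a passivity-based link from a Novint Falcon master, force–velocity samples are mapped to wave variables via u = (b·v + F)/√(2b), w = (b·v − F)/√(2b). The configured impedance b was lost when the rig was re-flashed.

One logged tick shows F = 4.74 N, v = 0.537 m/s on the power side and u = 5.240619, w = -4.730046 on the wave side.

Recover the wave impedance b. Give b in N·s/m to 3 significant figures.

b = 0.452 N·s/m

u + w = 0.510573;  u + w = √(2b)·v, so √(2b) = 0.510573/0.537 = 0.950788.
b = (√(2b))²/2 = 0.903997/2 = 0.451999.
(Check via u − w = 2F/√(2b): u − w = 9.970665, 2F/√(2b) = 9.970680.)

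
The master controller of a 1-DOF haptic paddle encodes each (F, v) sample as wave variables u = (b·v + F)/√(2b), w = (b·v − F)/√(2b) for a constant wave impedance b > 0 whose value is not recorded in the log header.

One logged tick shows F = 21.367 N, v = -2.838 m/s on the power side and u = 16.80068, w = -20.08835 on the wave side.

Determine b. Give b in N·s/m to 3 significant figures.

u + w = -3.2877;  u + w = √(2b)·v, so √(2b) = -3.2877/(-2.838) = 1.1584.
b = (√(2b))²/2 = 1.3420/2 = 0.6710.
(Check via u − w = 2F/√(2b): u − w = 36.8890, 2F/√(2b) = 36.8891.)

b = 0.671 N·s/m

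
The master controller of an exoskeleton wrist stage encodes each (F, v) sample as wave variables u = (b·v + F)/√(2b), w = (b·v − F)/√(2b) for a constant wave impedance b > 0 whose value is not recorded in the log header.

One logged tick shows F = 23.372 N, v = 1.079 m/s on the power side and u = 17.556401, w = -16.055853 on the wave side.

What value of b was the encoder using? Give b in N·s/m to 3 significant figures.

u + w = 1.500548;  u + w = √(2b)·v, so √(2b) = 1.500548/1.079 = 1.390684.
b = (√(2b))²/2 = 1.934002/2 = 0.967001.
(Check via u − w = 2F/√(2b): u − w = 33.612254, 2F/√(2b) = 33.612238.)

b = 0.967 N·s/m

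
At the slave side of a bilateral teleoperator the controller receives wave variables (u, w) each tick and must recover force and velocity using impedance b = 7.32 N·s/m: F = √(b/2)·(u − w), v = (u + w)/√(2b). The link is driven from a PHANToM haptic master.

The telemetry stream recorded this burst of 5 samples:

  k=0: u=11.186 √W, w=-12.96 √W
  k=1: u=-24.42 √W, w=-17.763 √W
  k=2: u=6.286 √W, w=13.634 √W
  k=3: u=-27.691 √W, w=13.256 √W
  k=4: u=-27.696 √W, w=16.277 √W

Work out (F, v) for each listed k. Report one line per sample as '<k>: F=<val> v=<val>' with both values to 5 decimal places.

0: F=46.19402 v=-0.46364
1: F=-12.73559 v=-11.02470
2: F=-14.05755 v=5.20618
3: F=-78.33622 v=-3.77265
4: F=-84.12530 v=-2.98440

k=0: u−w=24.14600, u+w=-1.77400; √(b/2)=1.91311, √(2b)=3.82623; F=1.91311×24.146=46.19402, v=-1.77400/3.82623=-0.46364
k=1: u−w=-6.65700, u+w=-42.18300; √(b/2)=1.91311, √(2b)=3.82623; F=1.91311×(-6.657)=-12.73559, v=-42.18300/3.82623=-11.02470
k=2: u−w=-7.34800, u+w=19.92000; √(b/2)=1.91311, √(2b)=3.82623; F=1.91311×(-7.348)=-14.05755, v=19.92000/3.82623=5.20618
k=3: u−w=-40.94700, u+w=-14.43500; √(b/2)=1.91311, √(2b)=3.82623; F=1.91311×(-40.947)=-78.33622, v=-14.43500/3.82623=-3.77265
k=4: u−w=-43.97300, u+w=-11.41900; √(b/2)=1.91311, √(2b)=3.82623; F=1.91311×(-43.973)=-84.12530, v=-11.41900/3.82623=-2.98440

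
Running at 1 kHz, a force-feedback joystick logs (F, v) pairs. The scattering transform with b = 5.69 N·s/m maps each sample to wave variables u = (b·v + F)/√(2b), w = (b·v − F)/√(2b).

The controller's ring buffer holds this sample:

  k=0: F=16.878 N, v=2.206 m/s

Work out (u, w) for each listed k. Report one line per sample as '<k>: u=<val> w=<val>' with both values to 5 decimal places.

k=0: b·v=5.69×2.206=12.55214; √(2b)=3.37343; u=(12.55214+16.878)/3.37343=8.72411, w=(12.55214−16.878)/3.37343=-1.28233

0: u=8.72411 w=-1.28233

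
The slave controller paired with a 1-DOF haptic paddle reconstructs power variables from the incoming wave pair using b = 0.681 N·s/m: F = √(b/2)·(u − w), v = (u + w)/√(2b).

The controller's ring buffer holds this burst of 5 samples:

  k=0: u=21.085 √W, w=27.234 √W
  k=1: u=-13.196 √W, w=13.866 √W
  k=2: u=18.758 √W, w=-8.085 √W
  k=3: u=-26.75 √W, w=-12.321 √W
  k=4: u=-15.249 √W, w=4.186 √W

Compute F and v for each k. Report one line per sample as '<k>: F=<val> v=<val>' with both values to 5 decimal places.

0: F=-3.58809 v=41.40277
1: F=-15.79132 v=0.57410
2: F=15.66353 v=9.14530
3: F=-8.41966 v=-33.47850
4: F=-11.34078 v=-9.47948

k=0: u−w=-6.14900, u+w=48.31900; √(b/2)=0.58352, √(2b)=1.16705; F=0.58352×(-6.149)=-3.58809, v=48.31900/1.16705=41.40277
k=1: u−w=-27.06200, u+w=0.67000; √(b/2)=0.58352, √(2b)=1.16705; F=0.58352×(-27.062)=-15.79132, v=0.67000/1.16705=0.57410
k=2: u−w=26.84300, u+w=10.67300; √(b/2)=0.58352, √(2b)=1.16705; F=0.58352×26.843=15.66353, v=10.67300/1.16705=9.14530
k=3: u−w=-14.42900, u+w=-39.07100; √(b/2)=0.58352, √(2b)=1.16705; F=0.58352×(-14.429)=-8.41966, v=-39.07100/1.16705=-33.47850
k=4: u−w=-19.43500, u+w=-11.06300; √(b/2)=0.58352, √(2b)=1.16705; F=0.58352×(-19.435)=-11.34078, v=-11.06300/1.16705=-9.47948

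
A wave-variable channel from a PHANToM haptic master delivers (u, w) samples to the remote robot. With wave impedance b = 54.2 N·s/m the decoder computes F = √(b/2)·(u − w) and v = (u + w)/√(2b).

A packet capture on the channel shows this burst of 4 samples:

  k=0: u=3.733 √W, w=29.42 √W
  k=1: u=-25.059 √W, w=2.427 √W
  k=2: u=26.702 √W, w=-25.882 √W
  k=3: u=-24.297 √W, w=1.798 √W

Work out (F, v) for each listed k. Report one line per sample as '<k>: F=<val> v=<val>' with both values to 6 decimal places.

0: F=-133.720512 v=3.184258
1: F=-143.085685 v=-2.173743
2: F=273.740001 v=0.078759
3: F=-135.844465 v=-2.160969

k=0: u−w=-25.687000, u+w=33.153000; √(b/2)=5.205766, √(2b)=10.411532; F=5.205766×(-25.687)=-133.720512, v=33.153000/10.411532=3.184258
k=1: u−w=-27.486000, u+w=-22.632000; √(b/2)=5.205766, √(2b)=10.411532; F=5.205766×(-27.486)=-143.085685, v=-22.632000/10.411532=-2.173743
k=2: u−w=52.584000, u+w=0.820000; √(b/2)=5.205766, √(2b)=10.411532; F=5.205766×52.584=273.740001, v=0.820000/10.411532=0.078759
k=3: u−w=-26.095000, u+w=-22.499000; √(b/2)=5.205766, √(2b)=10.411532; F=5.205766×(-26.095)=-135.844465, v=-22.499000/10.411532=-2.160969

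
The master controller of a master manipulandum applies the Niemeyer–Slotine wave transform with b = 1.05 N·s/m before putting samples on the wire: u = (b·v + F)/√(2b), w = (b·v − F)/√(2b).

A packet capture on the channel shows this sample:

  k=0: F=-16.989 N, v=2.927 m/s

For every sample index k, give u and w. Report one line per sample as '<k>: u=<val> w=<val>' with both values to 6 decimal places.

k=0: b·v=1.05×2.927=3.073350; √(2b)=1.449138; u=(3.073350+(-16.989))/1.449138=-9.602711, w=(3.073350−(-16.989))/1.449138=13.844337

0: u=-9.602711 w=13.844337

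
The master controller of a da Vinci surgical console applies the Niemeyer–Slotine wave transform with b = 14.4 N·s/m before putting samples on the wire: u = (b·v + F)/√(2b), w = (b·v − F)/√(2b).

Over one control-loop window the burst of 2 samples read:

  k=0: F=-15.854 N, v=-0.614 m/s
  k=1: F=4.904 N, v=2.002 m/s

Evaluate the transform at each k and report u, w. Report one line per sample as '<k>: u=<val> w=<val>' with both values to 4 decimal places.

k=0: b·v=14.4×(-0.614)=-8.8416; √(2b)=5.3666; u=(-8.8416+(-15.854))/5.3666=-4.6018, w=(-8.8416−(-15.854))/5.3666=1.3067
k=1: b·v=14.4×2.002=28.8288; √(2b)=5.3666; u=(28.8288+4.904)/5.3666=6.2857, w=(28.8288−4.904)/5.3666=4.4581

0: u=-4.6018 w=1.3067
1: u=6.2857 w=4.4581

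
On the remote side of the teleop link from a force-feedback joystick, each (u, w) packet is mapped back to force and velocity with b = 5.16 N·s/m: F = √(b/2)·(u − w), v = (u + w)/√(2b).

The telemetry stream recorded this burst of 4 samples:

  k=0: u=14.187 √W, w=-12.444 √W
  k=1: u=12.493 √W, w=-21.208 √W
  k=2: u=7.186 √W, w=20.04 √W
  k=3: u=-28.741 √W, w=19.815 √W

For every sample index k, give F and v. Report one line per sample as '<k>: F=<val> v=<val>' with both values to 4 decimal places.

0: F=42.7757 v=0.5426
1: F=54.1318 v=-2.7129
2: F=-20.6466 v=8.4751
3: F=-77.9925 v=-2.7785

k=0: u−w=26.6310, u+w=1.7430; √(b/2)=1.6062, √(2b)=3.2125; F=1.6062×26.631=42.7757, v=1.7430/3.2125=0.5426
k=1: u−w=33.7010, u+w=-8.7150; √(b/2)=1.6062, √(2b)=3.2125; F=1.6062×33.701=54.1318, v=-8.7150/3.2125=-2.7129
k=2: u−w=-12.8540, u+w=27.2260; √(b/2)=1.6062, √(2b)=3.2125; F=1.6062×(-12.854)=-20.6466, v=27.2260/3.2125=8.4751
k=3: u−w=-48.5560, u+w=-8.9260; √(b/2)=1.6062, √(2b)=3.2125; F=1.6062×(-48.556)=-77.9925, v=-8.9260/3.2125=-2.7785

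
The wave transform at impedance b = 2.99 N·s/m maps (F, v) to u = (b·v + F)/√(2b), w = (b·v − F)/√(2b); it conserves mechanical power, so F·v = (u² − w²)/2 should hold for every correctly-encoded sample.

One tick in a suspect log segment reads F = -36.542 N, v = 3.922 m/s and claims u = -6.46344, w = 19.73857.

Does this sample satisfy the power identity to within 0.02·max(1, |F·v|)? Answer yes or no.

F·v = (-36.542)×3.922 = -143.3177 W.
(u² − w²)/2 = (41.7761 − 389.6111)/2 = -173.9175 W.
|Δ| = 30.5998;  2% of max(1, |F·v|) = 2.8664.

no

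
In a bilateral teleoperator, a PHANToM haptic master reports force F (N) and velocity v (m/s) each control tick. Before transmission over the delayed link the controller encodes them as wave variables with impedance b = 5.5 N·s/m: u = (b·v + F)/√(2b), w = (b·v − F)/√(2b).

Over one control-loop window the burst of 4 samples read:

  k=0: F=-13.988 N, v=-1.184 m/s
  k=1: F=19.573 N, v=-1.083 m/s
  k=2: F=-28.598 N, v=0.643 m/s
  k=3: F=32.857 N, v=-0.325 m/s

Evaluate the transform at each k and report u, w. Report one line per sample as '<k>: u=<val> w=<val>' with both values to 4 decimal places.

0: u=-6.1810 w=2.2541
1: u=4.1055 w=-7.6974
2: u=-7.5563 w=9.6889
3: u=9.3678 w=-10.4457

k=0: b·v=5.5×(-1.184)=-6.5120; √(2b)=3.3166; u=(-6.5120+(-13.988))/3.3166=-6.1810, w=(-6.5120−(-13.988))/3.3166=2.2541
k=1: b·v=5.5×(-1.083)=-5.9565; √(2b)=3.3166; u=(-5.9565+19.573)/3.3166=4.1055, w=(-5.9565−19.573)/3.3166=-7.6974
k=2: b·v=5.5×0.643=3.5365; √(2b)=3.3166; u=(3.5365+(-28.598))/3.3166=-7.5563, w=(3.5365−(-28.598))/3.3166=9.6889
k=3: b·v=5.5×(-0.325)=-1.7875; √(2b)=3.3166; u=(-1.7875+32.857)/3.3166=9.3678, w=(-1.7875−32.857)/3.3166=-10.4457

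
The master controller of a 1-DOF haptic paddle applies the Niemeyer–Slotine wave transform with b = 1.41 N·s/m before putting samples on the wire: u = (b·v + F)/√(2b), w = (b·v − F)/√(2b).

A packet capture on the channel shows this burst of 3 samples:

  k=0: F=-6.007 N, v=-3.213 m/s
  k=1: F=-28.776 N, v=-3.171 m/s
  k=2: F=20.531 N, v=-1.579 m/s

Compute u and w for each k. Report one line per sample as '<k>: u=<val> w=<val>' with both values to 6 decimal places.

0: u=-6.274889 w=0.879344
1: u=-19.798366 w=14.473351
2: u=10.900237 w=-13.551829

k=0: b·v=1.41×(-3.213)=-4.530330; √(2b)=1.679286; u=(-4.530330+(-6.007))/1.679286=-6.274889, w=(-4.530330−(-6.007))/1.679286=0.879344
k=1: b·v=1.41×(-3.171)=-4.471110; √(2b)=1.679286; u=(-4.471110+(-28.776))/1.679286=-19.798366, w=(-4.471110−(-28.776))/1.679286=14.473351
k=2: b·v=1.41×(-1.579)=-2.226390; √(2b)=1.679286; u=(-2.226390+20.531)/1.679286=10.900237, w=(-2.226390−20.531)/1.679286=-13.551829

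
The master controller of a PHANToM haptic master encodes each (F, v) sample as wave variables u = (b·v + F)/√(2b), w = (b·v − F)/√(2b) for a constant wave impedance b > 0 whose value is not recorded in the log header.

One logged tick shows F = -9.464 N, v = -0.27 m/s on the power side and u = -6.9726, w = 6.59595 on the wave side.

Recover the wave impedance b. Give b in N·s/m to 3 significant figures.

b = 0.973 N·s/m

u + w = -0.37665;  u + w = √(2b)·v, so √(2b) = -0.37665/(-0.27) = 1.39500.
b = (√(2b))²/2 = 1.94602/2 = 0.97301.
(Check via u − w = 2F/√(2b): u − w = -13.56855, 2F/√(2b) = -13.56846.)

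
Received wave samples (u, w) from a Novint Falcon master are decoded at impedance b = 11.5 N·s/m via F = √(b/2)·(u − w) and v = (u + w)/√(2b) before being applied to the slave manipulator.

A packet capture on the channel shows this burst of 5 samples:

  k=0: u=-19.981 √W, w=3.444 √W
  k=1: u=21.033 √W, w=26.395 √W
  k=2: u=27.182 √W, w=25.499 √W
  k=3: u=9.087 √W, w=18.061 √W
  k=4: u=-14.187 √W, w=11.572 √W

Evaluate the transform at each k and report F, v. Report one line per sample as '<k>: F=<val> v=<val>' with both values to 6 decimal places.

k=0: u−w=-23.425000, u+w=-16.537000; √(b/2)=2.397916, √(2b)=4.795832; F=2.397916×(-23.425)=-56.171177, v=-16.537000/4.795832=-3.448203
k=1: u−w=-5.362000, u+w=47.428000; √(b/2)=2.397916, √(2b)=4.795832; F=2.397916×(-5.362)=-12.857624, v=47.428000/4.795832=9.889422
k=2: u−w=1.683000, u+w=52.681000; √(b/2)=2.397916, √(2b)=4.795832; F=2.397916×1.683=4.035692, v=52.681000/4.795832=10.984748
k=3: u−w=-8.974000, u+w=27.148000; √(b/2)=2.397916, √(2b)=4.795832; F=2.397916×(-8.974)=-21.518896, v=27.148000/4.795832=5.660749
k=4: u−w=-25.759000, u+w=-2.615000; √(b/2)=2.397916, √(2b)=4.795832; F=2.397916×(-25.759)=-61.767912, v=-2.615000/4.795832=-0.545265

0: F=-56.171177 v=-3.448203
1: F=-12.857624 v=9.889422
2: F=4.035692 v=10.984748
3: F=-21.518896 v=5.660749
4: F=-61.767912 v=-0.545265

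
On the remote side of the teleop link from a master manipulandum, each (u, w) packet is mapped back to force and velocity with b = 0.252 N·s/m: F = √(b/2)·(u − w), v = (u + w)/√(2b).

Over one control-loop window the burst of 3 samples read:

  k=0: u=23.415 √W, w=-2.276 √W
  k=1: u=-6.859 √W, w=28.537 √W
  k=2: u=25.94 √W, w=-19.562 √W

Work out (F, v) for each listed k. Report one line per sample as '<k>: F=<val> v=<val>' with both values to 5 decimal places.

0: F=9.11940 v=29.77619
1: F=-12.56433 v=30.53542
2: F=16.15161 v=8.98399

k=0: u−w=25.69100, u+w=21.13900; √(b/2)=0.35496, √(2b)=0.70993; F=0.35496×25.691=9.11940, v=21.13900/0.70993=29.77619
k=1: u−w=-35.39600, u+w=21.67800; √(b/2)=0.35496, √(2b)=0.70993; F=0.35496×(-35.396)=-12.56433, v=21.67800/0.70993=30.53542
k=2: u−w=45.50200, u+w=6.37800; √(b/2)=0.35496, √(2b)=0.70993; F=0.35496×45.502=16.15161, v=6.37800/0.70993=8.98399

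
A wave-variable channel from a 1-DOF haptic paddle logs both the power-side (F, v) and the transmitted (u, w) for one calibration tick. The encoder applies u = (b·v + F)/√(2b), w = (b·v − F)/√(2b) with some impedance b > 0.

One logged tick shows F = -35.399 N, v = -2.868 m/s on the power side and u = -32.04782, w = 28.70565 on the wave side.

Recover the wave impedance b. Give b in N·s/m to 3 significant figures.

u + w = -3.3422;  u + w = √(2b)·v, so √(2b) = -3.3422/(-2.868) = 1.1653.
b = (√(2b))²/2 = 1.3580/2 = 0.6790.
(Check via u − w = 2F/√(2b): u − w = -60.7535, 2F/√(2b) = -60.7535.)

b = 0.679 N·s/m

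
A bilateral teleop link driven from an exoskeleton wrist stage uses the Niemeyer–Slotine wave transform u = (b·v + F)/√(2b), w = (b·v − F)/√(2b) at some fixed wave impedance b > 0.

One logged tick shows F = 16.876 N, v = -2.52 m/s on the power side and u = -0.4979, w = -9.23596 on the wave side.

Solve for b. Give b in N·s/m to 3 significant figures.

u + w = -9.73386;  u + w = √(2b)·v, so √(2b) = -9.73386/(-2.52) = 3.86264.
b = (√(2b))²/2 = 14.92001/2 = 7.46000.
(Check via u − w = 2F/√(2b): u − w = 8.73806, 2F/√(2b) = 8.73806.)

b = 7.46 N·s/m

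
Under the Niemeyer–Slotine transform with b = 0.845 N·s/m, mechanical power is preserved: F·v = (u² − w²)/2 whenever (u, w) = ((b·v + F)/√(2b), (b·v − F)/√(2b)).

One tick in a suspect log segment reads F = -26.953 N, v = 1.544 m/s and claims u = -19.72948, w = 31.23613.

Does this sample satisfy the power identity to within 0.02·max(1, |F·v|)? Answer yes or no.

no

F·v = (-26.953)×1.544 = -41.6154 W.
(u² − w²)/2 = (389.2524 − 975.6958)/2 = -293.2217 W.
|Δ| = 251.6063;  2% of max(1, |F·v|) = 0.8323.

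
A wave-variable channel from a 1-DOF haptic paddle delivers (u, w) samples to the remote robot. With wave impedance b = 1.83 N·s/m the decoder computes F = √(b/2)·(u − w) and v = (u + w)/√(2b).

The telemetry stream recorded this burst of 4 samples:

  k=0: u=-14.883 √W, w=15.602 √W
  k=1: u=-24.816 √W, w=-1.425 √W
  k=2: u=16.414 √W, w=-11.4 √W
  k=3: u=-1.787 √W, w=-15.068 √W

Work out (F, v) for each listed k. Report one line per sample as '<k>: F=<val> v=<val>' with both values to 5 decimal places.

0: F=-29.16062 v=0.37583
1: F=-22.37481 v=-13.71639
2: F=26.60566 v=2.62086
3: F=12.70402 v=-8.81025

k=0: u−w=-30.48500, u+w=0.71900; √(b/2)=0.95656, √(2b)=1.91311; F=0.95656×(-30.485)=-29.16062, v=0.71900/1.91311=0.37583
k=1: u−w=-23.39100, u+w=-26.24100; √(b/2)=0.95656, √(2b)=1.91311; F=0.95656×(-23.391)=-22.37481, v=-26.24100/1.91311=-13.71639
k=2: u−w=27.81400, u+w=5.01400; √(b/2)=0.95656, √(2b)=1.91311; F=0.95656×27.814=26.60566, v=5.01400/1.91311=2.62086
k=3: u−w=13.28100, u+w=-16.85500; √(b/2)=0.95656, √(2b)=1.91311; F=0.95656×13.281=12.70402, v=-16.85500/1.91311=-8.81025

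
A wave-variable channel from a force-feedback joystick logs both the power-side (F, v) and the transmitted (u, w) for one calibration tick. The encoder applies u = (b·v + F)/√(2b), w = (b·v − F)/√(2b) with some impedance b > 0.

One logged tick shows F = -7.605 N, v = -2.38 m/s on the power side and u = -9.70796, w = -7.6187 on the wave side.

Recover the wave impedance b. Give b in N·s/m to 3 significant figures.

u + w = -17.32666;  u + w = √(2b)·v, so √(2b) = -17.32666/(-2.38) = 7.28011.
b = (√(2b))²/2 = 52.99999/2 = 26.50000.
(Check via u − w = 2F/√(2b): u − w = -2.08926, 2F/√(2b) = -2.08925.)

b = 26.5 N·s/m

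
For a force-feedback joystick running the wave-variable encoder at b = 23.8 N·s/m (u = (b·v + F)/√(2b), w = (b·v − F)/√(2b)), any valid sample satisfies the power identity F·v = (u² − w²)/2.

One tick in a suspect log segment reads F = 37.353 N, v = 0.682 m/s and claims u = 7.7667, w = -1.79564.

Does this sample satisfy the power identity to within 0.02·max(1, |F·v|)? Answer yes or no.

no

F·v = 37.353×0.682 = 25.47475 W.
(u² − w²)/2 = (60.32163 − 3.22432)/2 = 28.54865 W.
|Δ| = 3.07391;  2% of max(1, |F·v|) = 0.50949.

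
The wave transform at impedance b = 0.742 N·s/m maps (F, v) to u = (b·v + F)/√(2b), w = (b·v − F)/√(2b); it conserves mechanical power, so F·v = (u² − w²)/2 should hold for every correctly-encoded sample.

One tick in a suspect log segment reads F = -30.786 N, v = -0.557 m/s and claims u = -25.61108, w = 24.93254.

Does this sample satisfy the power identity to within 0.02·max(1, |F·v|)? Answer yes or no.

F·v = (-30.786)×(-0.557) = 17.14780 W.
(u² − w²)/2 = (655.92742 − 621.63155)/2 = 17.14793 W.
|Δ| = 0.00013;  2% of max(1, |F·v|) = 0.34296.

yes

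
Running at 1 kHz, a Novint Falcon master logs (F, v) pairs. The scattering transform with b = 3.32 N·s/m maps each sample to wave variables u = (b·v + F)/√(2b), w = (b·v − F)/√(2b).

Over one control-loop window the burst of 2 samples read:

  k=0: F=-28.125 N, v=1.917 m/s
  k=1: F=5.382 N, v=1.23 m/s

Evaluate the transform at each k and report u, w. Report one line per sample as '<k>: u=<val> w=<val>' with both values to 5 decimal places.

0: u=-8.44474 w=13.38450
1: u=3.67337 w=-0.50388

k=0: b·v=3.32×1.917=6.36444; √(2b)=2.57682; u=(6.36444+(-28.125))/2.57682=-8.44474, w=(6.36444−(-28.125))/2.57682=13.38450
k=1: b·v=3.32×1.23=4.08360; √(2b)=2.57682; u=(4.08360+5.382)/2.57682=3.67337, w=(4.08360−5.382)/2.57682=-0.50388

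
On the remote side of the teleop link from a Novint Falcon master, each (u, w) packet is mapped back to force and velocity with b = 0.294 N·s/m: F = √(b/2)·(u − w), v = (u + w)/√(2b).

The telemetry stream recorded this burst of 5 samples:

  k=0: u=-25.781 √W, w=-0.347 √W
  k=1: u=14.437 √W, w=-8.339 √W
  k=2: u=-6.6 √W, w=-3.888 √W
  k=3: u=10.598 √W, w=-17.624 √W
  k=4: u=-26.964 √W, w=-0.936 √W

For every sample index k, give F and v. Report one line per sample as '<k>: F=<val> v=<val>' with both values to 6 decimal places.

k=0: u−w=-25.434000, u+w=-26.128000; √(b/2)=0.383406, √(2b)=0.766812; F=0.383406×(-25.434)=-9.751543, v=-26.128000/0.766812=-34.073559
k=1: u−w=22.776000, u+w=6.098000; √(b/2)=0.383406, √(2b)=0.766812; F=0.383406×22.776=8.732450, v=6.098000/0.766812=7.952410
k=2: u−w=-2.712000, u+w=-10.488000; √(b/2)=0.383406, √(2b)=0.766812; F=0.383406×(-2.712)=-1.039797, v=-10.488000/0.766812=-13.677415
k=3: u−w=28.222000, u+w=-7.026000; √(b/2)=0.383406, √(2b)=0.766812; F=0.383406×28.222=10.820478, v=-7.026000/0.766812=-9.162616
k=4: u−w=-26.028000, u+w=-27.900000; √(b/2)=0.383406, √(2b)=0.766812; F=0.383406×(-26.028)=-9.979286, v=-27.900000/0.766812=-36.384427

0: F=-9.751543 v=-34.073559
1: F=8.732450 v=7.952410
2: F=-1.039797 v=-13.677415
3: F=10.820478 v=-9.162616
4: F=-9.979286 v=-36.384427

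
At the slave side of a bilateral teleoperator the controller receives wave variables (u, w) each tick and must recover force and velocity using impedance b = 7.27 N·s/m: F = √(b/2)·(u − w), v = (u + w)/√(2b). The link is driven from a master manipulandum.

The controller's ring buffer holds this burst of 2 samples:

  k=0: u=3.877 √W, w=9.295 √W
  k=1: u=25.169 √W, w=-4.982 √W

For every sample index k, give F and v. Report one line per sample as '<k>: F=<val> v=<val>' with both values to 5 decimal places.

0: F=-10.32978 v=3.45438
1: F=57.48492 v=5.29407

k=0: u−w=-5.41800, u+w=13.17200; √(b/2)=1.90657, √(2b)=3.81314; F=1.90657×(-5.418)=-10.32978, v=13.17200/3.81314=3.45438
k=1: u−w=30.15100, u+w=20.18700; √(b/2)=1.90657, √(2b)=3.81314; F=1.90657×30.151=57.48492, v=20.18700/3.81314=5.29407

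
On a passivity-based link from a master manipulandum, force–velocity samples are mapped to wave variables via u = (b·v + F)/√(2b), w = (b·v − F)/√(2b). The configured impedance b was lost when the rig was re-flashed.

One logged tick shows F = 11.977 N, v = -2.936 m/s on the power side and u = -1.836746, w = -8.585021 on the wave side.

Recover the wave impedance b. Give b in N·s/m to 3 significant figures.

u + w = -10.421767;  u + w = √(2b)·v, so √(2b) = -10.421767/(-2.936) = 3.549648.
b = (√(2b))²/2 = 12.600002/2 = 6.300001.
(Check via u − w = 2F/√(2b): u − w = 6.748275, 2F/√(2b) = 6.748274.)

b = 6.3 N·s/m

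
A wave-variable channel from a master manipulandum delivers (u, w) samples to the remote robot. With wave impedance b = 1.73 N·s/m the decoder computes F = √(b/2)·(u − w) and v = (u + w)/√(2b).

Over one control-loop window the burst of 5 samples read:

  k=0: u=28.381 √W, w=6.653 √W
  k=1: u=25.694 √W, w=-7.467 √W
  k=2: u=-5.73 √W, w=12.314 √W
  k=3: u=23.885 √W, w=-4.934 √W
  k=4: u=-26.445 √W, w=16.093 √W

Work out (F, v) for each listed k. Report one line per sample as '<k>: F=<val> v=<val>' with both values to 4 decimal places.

k=0: u−w=21.7280, u+w=35.0340; √(b/2)=0.9301, √(2b)=1.8601; F=0.9301×21.728=20.2082, v=35.0340/1.8601=18.8344
k=1: u−w=33.1610, u+w=18.2270; √(b/2)=0.9301, √(2b)=1.8601; F=0.9301×33.161=30.8415, v=18.2270/1.8601=9.7989
k=2: u−w=-18.0440, u+w=6.5840; √(b/2)=0.9301, √(2b)=1.8601; F=0.9301×(-18.044)=-16.7819, v=6.5840/1.8601=3.5396
k=3: u−w=28.8190, u+w=18.9510; √(b/2)=0.9301, √(2b)=1.8601; F=0.9301×28.819=26.8032, v=18.9510/1.8601=10.1881
k=4: u−w=-42.5380, u+w=-10.3520; √(b/2)=0.9301, √(2b)=1.8601; F=0.9301×(-42.538)=-39.5626, v=-10.3520/1.8601=-5.5653

0: F=20.2082 v=18.8344
1: F=30.8415 v=9.7989
2: F=-16.7819 v=3.5396
3: F=26.8032 v=10.1881
4: F=-39.5626 v=-5.5653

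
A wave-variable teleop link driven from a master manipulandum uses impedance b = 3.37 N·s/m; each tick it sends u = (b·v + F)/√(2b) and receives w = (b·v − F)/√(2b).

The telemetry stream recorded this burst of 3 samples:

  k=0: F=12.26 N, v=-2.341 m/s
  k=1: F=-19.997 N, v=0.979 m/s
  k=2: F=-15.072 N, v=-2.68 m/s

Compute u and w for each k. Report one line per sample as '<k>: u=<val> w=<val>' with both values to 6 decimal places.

k=0: b·v=3.37×(-2.341)=-7.889170; √(2b)=2.596151; u=(-7.889170+12.26)/2.596151=1.683581, w=(-7.889170−12.26)/2.596151=-7.761170
k=1: b·v=3.37×0.979=3.299230; √(2b)=2.596151; u=(3.299230+(-19.997))/2.596151=-6.431741, w=(3.299230−(-19.997))/2.596151=8.973373
k=2: b·v=3.37×(-2.68)=-9.031600; √(2b)=2.596151; u=(-9.031600+(-15.072))/2.596151=-9.284360, w=(-9.031600−(-15.072))/2.596151=2.326675

0: u=1.683581 w=-7.761170
1: u=-6.431741 w=8.973373
2: u=-9.284360 w=2.326675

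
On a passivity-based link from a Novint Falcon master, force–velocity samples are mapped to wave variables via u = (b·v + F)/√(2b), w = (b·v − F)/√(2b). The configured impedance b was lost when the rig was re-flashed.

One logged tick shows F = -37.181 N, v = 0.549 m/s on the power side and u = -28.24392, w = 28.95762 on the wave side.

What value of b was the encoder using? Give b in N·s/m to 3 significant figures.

b = 0.845 N·s/m

u + w = 0.71370;  u + w = √(2b)·v, so √(2b) = 0.71370/0.549 = 1.30000.
b = (√(2b))²/2 = 1.69000/2 = 0.84500.
(Check via u − w = 2F/√(2b): u − w = -57.20154, 2F/√(2b) = -57.20154.)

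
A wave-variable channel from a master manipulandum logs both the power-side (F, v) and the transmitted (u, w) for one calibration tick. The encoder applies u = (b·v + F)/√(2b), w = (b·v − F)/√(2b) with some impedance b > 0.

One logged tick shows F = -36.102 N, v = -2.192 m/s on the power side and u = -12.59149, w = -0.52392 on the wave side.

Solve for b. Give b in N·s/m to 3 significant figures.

u + w = -13.1154;  u + w = √(2b)·v, so √(2b) = -13.1154/(-2.192) = 5.9833.
b = (√(2b))²/2 = 35.8000/2 = 17.9000.
(Check via u − w = 2F/√(2b): u − w = -12.0676, 2F/√(2b) = -12.0676.)

b = 17.9 N·s/m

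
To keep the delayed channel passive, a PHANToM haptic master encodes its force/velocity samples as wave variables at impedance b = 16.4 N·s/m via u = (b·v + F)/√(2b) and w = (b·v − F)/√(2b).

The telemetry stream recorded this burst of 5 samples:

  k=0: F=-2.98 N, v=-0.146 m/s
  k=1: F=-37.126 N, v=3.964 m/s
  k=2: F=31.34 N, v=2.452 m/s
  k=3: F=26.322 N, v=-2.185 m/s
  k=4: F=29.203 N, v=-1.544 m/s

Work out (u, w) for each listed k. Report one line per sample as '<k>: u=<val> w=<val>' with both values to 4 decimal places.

k=0: b·v=16.4×(-0.146)=-2.3944; √(2b)=5.7271; u=(-2.3944+(-2.98))/5.7271=-0.9384, w=(-2.3944−(-2.98))/5.7271=0.1023
k=1: b·v=16.4×3.964=65.0096; √(2b)=5.7271; u=(65.0096+(-37.126))/5.7271=4.8687, w=(65.0096−(-37.126))/5.7271=17.8336
k=2: b·v=16.4×2.452=40.2128; √(2b)=5.7271; u=(40.2128+31.34)/5.7271=12.4937, w=(40.2128−31.34)/5.7271=1.5493
k=3: b·v=16.4×(-2.185)=-35.8340; √(2b)=5.7271; u=(-35.8340+26.322)/5.7271=-1.6609, w=(-35.8340−26.322)/5.7271=-10.8529
k=4: b·v=16.4×(-1.544)=-25.3216; √(2b)=5.7271; u=(-25.3216+29.203)/5.7271=0.6777, w=(-25.3216−29.203)/5.7271=-9.5204

0: u=-0.9384 w=0.1023
1: u=4.8687 w=17.8336
2: u=12.4937 w=1.5493
3: u=-1.6609 w=-10.8529
4: u=0.6777 w=-9.5204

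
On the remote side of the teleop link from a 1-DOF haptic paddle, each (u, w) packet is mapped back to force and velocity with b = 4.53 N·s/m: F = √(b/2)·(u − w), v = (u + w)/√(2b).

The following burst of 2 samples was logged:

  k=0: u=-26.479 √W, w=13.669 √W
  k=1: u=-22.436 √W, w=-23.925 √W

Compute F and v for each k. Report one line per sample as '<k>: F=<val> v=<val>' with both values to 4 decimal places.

0: F=-60.4224 v=-4.2558
1: F=2.2409 v=-15.4024

k=0: u−w=-40.1480, u+w=-12.8100; √(b/2)=1.5050, √(2b)=3.0100; F=1.5050×(-40.148)=-60.4224, v=-12.8100/3.0100=-4.2558
k=1: u−w=1.4890, u+w=-46.3610; √(b/2)=1.5050, √(2b)=3.0100; F=1.5050×1.489=2.2409, v=-46.3610/3.0100=-15.4024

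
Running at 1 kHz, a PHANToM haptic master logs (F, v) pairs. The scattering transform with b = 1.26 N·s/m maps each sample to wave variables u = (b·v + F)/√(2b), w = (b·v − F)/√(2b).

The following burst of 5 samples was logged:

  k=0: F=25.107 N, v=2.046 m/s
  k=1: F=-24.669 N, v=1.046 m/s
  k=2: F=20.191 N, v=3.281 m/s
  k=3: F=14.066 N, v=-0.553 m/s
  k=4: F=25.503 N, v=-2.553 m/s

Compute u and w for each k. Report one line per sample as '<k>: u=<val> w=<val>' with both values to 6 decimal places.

0: u=17.439886 w=-14.191961
1: u=-14.709773 w=16.370246
2: u=15.323347 w=-10.114921
3: u=8.421817 w=-9.299677
4: u=14.038999 w=-18.091761

k=0: b·v=1.26×2.046=2.577960; √(2b)=1.587451; u=(2.577960+25.107)/1.587451=17.439886, w=(2.577960−25.107)/1.587451=-14.191961
k=1: b·v=1.26×1.046=1.317960; √(2b)=1.587451; u=(1.317960+(-24.669))/1.587451=-14.709773, w=(1.317960−(-24.669))/1.587451=16.370246
k=2: b·v=1.26×3.281=4.134060; √(2b)=1.587451; u=(4.134060+20.191)/1.587451=15.323347, w=(4.134060−20.191)/1.587451=-10.114921
k=3: b·v=1.26×(-0.553)=-0.696780; √(2b)=1.587451; u=(-0.696780+14.066)/1.587451=8.421817, w=(-0.696780−14.066)/1.587451=-9.299677
k=4: b·v=1.26×(-2.553)=-3.216780; √(2b)=1.587451; u=(-3.216780+25.503)/1.587451=14.038999, w=(-3.216780−25.503)/1.587451=-18.091761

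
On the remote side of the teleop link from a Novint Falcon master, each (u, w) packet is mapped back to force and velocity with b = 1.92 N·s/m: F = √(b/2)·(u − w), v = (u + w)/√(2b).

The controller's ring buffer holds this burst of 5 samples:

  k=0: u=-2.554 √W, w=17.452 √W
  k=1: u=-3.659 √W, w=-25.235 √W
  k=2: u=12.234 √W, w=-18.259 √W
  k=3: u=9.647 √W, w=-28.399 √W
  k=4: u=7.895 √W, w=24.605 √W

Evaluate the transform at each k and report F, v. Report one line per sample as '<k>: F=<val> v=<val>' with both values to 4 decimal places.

0: F=-19.6018 v=7.6026
1: F=21.1401 v=-14.7449
2: F=29.8769 v=-3.0746
3: F=37.2773 v=-9.5693
4: F=-16.3724 v=16.5851

k=0: u−w=-20.0060, u+w=14.8980; √(b/2)=0.9798, √(2b)=1.9596; F=0.9798×(-20.006)=-19.6018, v=14.8980/1.9596=7.6026
k=1: u−w=21.5760, u+w=-28.8940; √(b/2)=0.9798, √(2b)=1.9596; F=0.9798×21.576=21.1401, v=-28.8940/1.9596=-14.7449
k=2: u−w=30.4930, u+w=-6.0250; √(b/2)=0.9798, √(2b)=1.9596; F=0.9798×30.493=29.8769, v=-6.0250/1.9596=-3.0746
k=3: u−w=38.0460, u+w=-18.7520; √(b/2)=0.9798, √(2b)=1.9596; F=0.9798×38.046=37.2773, v=-18.7520/1.9596=-9.5693
k=4: u−w=-16.7100, u+w=32.5000; √(b/2)=0.9798, √(2b)=1.9596; F=0.9798×(-16.71)=-16.3724, v=32.5000/1.9596=16.5851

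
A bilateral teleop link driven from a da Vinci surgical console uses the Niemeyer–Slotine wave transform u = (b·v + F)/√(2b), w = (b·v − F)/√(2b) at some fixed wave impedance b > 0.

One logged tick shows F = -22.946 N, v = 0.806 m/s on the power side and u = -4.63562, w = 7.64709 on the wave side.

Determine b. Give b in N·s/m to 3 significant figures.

b = 6.98 N·s/m

u + w = 3.0115;  u + w = √(2b)·v, so √(2b) = 3.0115/0.806 = 3.7363.
b = (√(2b))²/2 = 13.9601/2 = 6.9800.
(Check via u − w = 2F/√(2b): u − w = -12.2827, 2F/√(2b) = -12.2827.)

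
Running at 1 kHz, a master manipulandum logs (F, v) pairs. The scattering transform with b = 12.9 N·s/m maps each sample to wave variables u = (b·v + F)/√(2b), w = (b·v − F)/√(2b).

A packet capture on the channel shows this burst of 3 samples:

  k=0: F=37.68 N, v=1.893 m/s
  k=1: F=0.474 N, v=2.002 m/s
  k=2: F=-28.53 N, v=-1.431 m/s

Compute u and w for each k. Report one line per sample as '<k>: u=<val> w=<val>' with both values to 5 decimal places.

k=0: b·v=12.9×1.893=24.41970; √(2b)=5.07937; u=(24.41970+37.68)/5.07937=12.22587, w=(24.41970−37.68)/5.07937=-2.61062
k=1: b·v=12.9×2.002=25.82580; √(2b)=5.07937; u=(25.82580+0.474)/5.07937=5.17777, w=(25.82580−0.474)/5.07937=4.99113
k=2: b·v=12.9×(-1.431)=-18.45990; √(2b)=5.07937; u=(-18.45990+(-28.53))/5.07937=-9.25113, w=(-18.45990−(-28.53))/5.07937=1.98255

0: u=12.22587 w=-2.61062
1: u=5.17777 w=4.99113
2: u=-9.25113 w=1.98255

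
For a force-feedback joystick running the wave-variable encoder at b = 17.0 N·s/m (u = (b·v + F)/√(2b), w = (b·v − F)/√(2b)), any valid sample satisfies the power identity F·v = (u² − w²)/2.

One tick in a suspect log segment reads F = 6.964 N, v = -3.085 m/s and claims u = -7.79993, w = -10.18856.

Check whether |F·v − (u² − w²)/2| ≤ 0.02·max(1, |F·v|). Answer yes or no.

yes

F·v = 6.964×(-3.085) = -21.4839 W.
(u² − w²)/2 = (60.8389 − 103.8068)/2 = -21.4839 W.
|Δ| = 0.0000;  2% of max(1, |F·v|) = 0.4297.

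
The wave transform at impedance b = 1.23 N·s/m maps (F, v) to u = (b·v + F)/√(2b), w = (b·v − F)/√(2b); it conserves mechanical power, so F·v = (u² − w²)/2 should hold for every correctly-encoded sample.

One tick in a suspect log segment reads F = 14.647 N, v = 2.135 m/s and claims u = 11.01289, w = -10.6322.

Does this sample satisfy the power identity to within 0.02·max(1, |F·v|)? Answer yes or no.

F·v = 14.647×2.135 = 31.27134 W.
(u² − w²)/2 = (121.28375 − 113.04368)/2 = 4.12003 W.
|Δ| = 27.15131;  2% of max(1, |F·v|) = 0.62543.

no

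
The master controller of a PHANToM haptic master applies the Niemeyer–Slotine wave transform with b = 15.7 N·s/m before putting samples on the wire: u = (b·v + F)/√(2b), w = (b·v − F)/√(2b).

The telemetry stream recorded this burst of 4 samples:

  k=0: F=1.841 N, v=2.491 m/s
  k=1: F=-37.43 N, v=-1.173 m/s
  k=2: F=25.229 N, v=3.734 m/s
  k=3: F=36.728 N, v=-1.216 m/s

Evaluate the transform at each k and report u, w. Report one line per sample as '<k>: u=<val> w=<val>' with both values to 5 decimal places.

0: u=7.30779 w=6.65071
1: u=-9.96616 w=3.39318
2: u=14.96417 w=5.95956
3: u=3.14742 w=-9.96136

k=0: b·v=15.7×2.491=39.10870; √(2b)=5.60357; u=(39.10870+1.841)/5.60357=7.30779, w=(39.10870−1.841)/5.60357=6.65071
k=1: b·v=15.7×(-1.173)=-18.41610; √(2b)=5.60357; u=(-18.41610+(-37.43))/5.60357=-9.96616, w=(-18.41610−(-37.43))/5.60357=3.39318
k=2: b·v=15.7×3.734=58.62380; √(2b)=5.60357; u=(58.62380+25.229)/5.60357=14.96417, w=(58.62380−25.229)/5.60357=5.95956
k=3: b·v=15.7×(-1.216)=-19.09120; √(2b)=5.60357; u=(-19.09120+36.728)/5.60357=3.14742, w=(-19.09120−36.728)/5.60357=-9.96136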